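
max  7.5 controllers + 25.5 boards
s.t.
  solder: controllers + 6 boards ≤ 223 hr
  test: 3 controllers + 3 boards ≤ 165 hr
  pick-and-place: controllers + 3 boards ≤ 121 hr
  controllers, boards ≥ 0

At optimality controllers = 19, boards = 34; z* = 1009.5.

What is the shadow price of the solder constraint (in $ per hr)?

Binding: solder and pick-and-place. Non-binding: test (6 unused).
By complementary slackness, y = 0 for the non-binding constraint.
From A_Bᵀ y = c: 1·y_solder + 1·y_pick-and-place = 7.5; 6·y_solder + 3·y_pick-and-place = 25.5.
→ y_solder = 1 and y_pick-and-place = 6.5.
Shadow price of solder = 1.

1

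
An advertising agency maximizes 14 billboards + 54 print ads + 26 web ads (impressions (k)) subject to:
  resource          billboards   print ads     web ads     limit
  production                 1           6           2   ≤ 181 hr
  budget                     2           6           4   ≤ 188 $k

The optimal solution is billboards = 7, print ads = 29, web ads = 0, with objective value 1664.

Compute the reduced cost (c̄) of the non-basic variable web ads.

Both production and budget are binding at x*.
The binding rows give the dual system: 1·y_production + 2·y_budget = 14 and 6·y_production + 6·y_budget = 54.
→ y_production = 4 and y_budget = 5.
Reduced cost of web ads: c₃ − yᵀa₃ = 26 − (4·2 + 5·4) = 26 − 28 = -2.

-2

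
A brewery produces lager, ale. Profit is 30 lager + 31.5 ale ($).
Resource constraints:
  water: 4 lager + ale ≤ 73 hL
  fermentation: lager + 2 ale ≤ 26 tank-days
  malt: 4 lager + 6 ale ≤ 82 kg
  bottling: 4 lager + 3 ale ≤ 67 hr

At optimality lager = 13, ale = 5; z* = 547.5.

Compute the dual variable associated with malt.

3

Binding: malt and bottling. Non-binding: water (16 unused), fermentation (3 unused).
By complementary slackness, y = 0 for the non-binding constraints.
Dual feasibility on the basic columns requires 4·y_malt + 4·y_bottling = 30, 6·y_malt + 3·y_bottling = 31.5.
This yields shadow prices y_malt = 3, y_bottling = 4.5.
Shadow price of malt = 3.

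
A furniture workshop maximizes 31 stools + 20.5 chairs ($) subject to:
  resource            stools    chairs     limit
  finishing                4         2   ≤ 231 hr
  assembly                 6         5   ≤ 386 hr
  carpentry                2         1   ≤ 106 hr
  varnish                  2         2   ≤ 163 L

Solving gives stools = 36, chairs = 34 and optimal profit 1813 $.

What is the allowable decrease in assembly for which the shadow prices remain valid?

Binding constraints: assembly, carpentry. The basis is B = [[6,5],[2,1]] with det -4.
Per unit decrease in assembly, x* moves by d = (0.25, -0.5).
The basis stays optimal until chairs reaches 0; allowable decrease = 68 hr.

68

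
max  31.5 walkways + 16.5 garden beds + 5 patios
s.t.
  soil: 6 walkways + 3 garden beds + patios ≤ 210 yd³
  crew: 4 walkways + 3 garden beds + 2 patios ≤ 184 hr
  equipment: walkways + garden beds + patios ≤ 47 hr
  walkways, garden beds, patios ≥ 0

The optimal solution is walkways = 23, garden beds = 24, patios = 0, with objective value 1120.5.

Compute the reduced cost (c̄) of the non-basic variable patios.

-1.5

Binding: soil and equipment. Non-binding: crew (20 unused).
Slack constraints have shadow price 0 (complementary slackness).
Dual feasibility on the basic columns requires 6·y_soil + 1·y_equipment = 31.5, 3·y_soil + 1·y_equipment = 16.5.
→ y_soil = 5 and y_equipment = 1.5.
Reduced cost of patios: c₃ − yᵀa₃ = 5 − (5·1 + 1.5·1) = 5 − 6.5 = -1.5.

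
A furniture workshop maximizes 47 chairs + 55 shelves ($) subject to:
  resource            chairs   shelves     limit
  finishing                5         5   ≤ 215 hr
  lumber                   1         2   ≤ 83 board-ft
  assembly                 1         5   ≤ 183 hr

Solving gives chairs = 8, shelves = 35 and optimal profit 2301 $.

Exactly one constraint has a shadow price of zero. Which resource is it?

lumber

finishing: 215/215 (binding)
lumber: 78/83 (slack 5)
assembly: 183/183 (binding)
By complementary slackness, a constraint with positive slack has shadow price 0 → lumber.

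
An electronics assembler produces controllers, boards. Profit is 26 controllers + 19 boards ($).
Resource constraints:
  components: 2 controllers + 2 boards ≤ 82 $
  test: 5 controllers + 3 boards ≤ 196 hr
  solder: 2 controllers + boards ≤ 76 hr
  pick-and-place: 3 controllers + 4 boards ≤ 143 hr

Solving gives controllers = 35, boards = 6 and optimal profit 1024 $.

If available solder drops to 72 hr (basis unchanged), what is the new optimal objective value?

996

At the optimum: components uses 82 of 82 (binding); test uses 193 of 196 (slack = 3); solder uses 76 of 76 (binding); pick-and-place uses 129 of 143 (slack = 14).
Since test, pick-and-place are not tight, their duals are 0.
From A_Bᵀ y = c: 2·y_components + 2·y_solder = 26; 2·y_components + 1·y_solder = 19.
Solving: y_components = 6, y_solder = 7.
Δz = y_solder·Δb = 7 × (-4) = -28, so new z* = 1024 − 28 = 996.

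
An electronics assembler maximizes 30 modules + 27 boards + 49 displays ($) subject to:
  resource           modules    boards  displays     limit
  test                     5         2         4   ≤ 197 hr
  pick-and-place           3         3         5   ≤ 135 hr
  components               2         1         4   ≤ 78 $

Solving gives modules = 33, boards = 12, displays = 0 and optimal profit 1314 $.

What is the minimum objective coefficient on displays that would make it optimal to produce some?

Binding: pick-and-place and components. Non-binding: test (8 unused).
Since test is not tight, its dual is 0.
From A_Bᵀ y = c: 3·y_pick-and-place + 2·y_components = 30; 3·y_pick-and-place + 1·y_components = 27.
Solving: y_pick-and-place = 8, y_components = 3.
displays enters the basis when its profit ≥ yᵀa₃ = 8·5 + 3·4 = 52.

52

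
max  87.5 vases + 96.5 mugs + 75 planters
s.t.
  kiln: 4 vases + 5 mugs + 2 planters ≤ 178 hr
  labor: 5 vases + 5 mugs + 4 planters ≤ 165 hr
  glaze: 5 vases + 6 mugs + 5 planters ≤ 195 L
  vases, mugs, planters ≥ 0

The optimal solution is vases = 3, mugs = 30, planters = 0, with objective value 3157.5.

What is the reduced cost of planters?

At the optimum: kiln uses 162 of 178 (slack = 16); labor uses 165 of 165 (binding); glaze uses 195 of 195 (binding).
Since kiln is not tight, its dual is 0.
The binding rows give the dual system: 5·y_labor + 5·y_glaze = 87.5 and 5·y_labor + 6·y_glaze = 96.5.
Solving: y_labor = 8.5, y_glaze = 9.
Reduced cost of planters: c₃ − yᵀa₃ = 75 − (8.5·4 + 9·5) = 75 − 79 = -4.

-4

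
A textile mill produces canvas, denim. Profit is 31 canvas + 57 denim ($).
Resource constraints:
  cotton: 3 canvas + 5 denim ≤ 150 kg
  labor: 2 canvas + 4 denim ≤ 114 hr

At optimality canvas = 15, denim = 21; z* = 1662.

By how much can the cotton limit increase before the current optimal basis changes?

21

Binding constraints: cotton, labor. The basis is B = [[3,5],[2,4]] with det 2.
Per unit increase in cotton, x* moves by d = (2, -1).
The basis stays optimal until denim reaches 0; allowable increase = 21 kg.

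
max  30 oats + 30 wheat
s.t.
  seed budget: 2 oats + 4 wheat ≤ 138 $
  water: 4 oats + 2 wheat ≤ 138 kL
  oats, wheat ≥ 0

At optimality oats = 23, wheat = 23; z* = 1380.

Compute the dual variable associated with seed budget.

5

At the optimum: seed budget uses 138 of 138 (binding); water uses 138 of 138 (binding).
From A_Bᵀ y = c: 2·y_seed budget + 4·y_water = 30; 4·y_seed budget + 2·y_water = 30.
This yields shadow prices y_seed budget = 5, y_water = 5.
Shadow price of seed budget = 5.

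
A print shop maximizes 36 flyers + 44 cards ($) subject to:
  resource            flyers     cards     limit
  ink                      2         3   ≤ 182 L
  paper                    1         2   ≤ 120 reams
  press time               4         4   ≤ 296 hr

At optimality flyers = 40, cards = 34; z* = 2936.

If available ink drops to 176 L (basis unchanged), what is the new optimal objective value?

At the optimum: ink uses 182 of 182 (binding); paper uses 108 of 120 (slack = 12); press time uses 296 of 296 (binding).
By complementary slackness, y = 0 for the non-binding constraint.
The binding rows give the dual system: 2·y_ink + 4·y_press time = 36 and 3·y_ink + 4·y_press time = 44.
This yields shadow prices y_ink = 8, y_press time = 5.
Δz = y_ink·Δb = 8 × (-6) = -48, so new z* = 2936 − 48 = 2888.

2888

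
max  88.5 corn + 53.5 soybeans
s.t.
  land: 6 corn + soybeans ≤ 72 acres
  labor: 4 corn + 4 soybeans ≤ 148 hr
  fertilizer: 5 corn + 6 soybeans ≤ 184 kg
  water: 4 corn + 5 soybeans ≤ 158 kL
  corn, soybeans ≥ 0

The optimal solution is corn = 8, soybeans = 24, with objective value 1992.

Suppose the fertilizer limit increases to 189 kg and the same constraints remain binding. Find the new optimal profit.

Check each constraint at x*: land 72/72 (tight); labor 128/148 (slack 20); fertilizer 184/184 (tight); water 152/158 (slack 6).
Slack constraints have shadow price 0 (complementary slackness).
Dual feasibility on the basic columns requires 6·y_land + 5·y_fertilizer = 88.5, 1·y_land + 6·y_fertilizer = 53.5.
Solving: y_land = 8.5, y_fertilizer = 7.5.
Δz = y_fertilizer·Δb = 7.5 × (5) = 37.5, so new z* = 1992 + 37.5 = 2029.5.

2029.5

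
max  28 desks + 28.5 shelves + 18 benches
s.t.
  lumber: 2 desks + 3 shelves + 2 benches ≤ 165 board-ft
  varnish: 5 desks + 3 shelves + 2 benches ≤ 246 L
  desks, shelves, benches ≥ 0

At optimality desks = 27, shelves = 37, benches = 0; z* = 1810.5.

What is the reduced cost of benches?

-1

Both lumber and varnish are binding at x*.
The binding rows give the dual system: 2·y_lumber + 5·y_varnish = 28 and 3·y_lumber + 3·y_varnish = 28.5.
This yields shadow prices y_lumber = 6.5, y_varnish = 3.
Reduced cost of benches: c₃ − yᵀa₃ = 18 − (6.5·2 + 3·2) = 18 − 19 = -1.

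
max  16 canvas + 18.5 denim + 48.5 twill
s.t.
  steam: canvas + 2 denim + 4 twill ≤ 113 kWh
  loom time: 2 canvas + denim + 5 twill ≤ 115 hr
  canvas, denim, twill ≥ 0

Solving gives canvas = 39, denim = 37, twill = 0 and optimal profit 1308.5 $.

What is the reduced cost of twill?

-2

At the optimum: steam uses 113 of 113 (binding); loom time uses 115 of 115 (binding).
From A_Bᵀ y = c: 1·y_steam + 2·y_loom time = 16; 2·y_steam + 1·y_loom time = 18.5.
Solving: y_steam = 7, y_loom time = 4.5.
Reduced cost of twill: c₃ − yᵀa₃ = 48.5 − (7·4 + 4.5·5) = 48.5 − 50.5 = -2.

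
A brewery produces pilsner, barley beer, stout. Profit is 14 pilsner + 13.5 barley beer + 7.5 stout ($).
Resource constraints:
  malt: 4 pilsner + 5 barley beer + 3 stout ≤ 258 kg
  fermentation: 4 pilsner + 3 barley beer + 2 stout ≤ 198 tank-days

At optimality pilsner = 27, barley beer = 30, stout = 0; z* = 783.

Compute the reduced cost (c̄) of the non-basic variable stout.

-1

At the optimum: malt uses 258 of 258 (binding); fermentation uses 198 of 198 (binding).
Dual feasibility on the basic columns requires 4·y_malt + 4·y_fermentation = 14, 5·y_malt + 3·y_fermentation = 13.5.
→ y_malt = 1.5 and y_fermentation = 2.
Reduced cost of stout: c₃ − yᵀa₃ = 7.5 − (1.5·3 + 2·2) = 7.5 − 8.5 = -1.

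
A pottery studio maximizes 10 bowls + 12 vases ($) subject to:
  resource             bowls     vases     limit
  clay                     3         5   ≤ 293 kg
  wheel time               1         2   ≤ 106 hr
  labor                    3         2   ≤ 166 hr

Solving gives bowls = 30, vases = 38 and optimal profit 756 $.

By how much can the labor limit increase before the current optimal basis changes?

Binding constraints: wheel time, labor. The basis is B = [[1,2],[3,2]] with det -4.
Per unit increase in labor, x* moves by d = (0.5, -0.25).
The basis stays optimal until clay becomes binding; allowable increase = 52 hr.

52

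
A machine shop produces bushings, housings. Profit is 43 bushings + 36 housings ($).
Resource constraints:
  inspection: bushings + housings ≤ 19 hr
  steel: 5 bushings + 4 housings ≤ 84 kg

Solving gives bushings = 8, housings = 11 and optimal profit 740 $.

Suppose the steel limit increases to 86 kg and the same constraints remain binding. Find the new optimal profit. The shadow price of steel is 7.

754

Δb = 2, so new z* = 740 + (7)·(2) = 740 + 14 = 754.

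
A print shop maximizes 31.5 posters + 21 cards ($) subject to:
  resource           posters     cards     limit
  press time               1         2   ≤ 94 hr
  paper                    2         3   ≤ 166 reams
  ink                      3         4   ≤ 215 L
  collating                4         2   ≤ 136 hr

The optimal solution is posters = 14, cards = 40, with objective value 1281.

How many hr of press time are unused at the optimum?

0

press time used = 1·14 + 2·40 = 94; slack = 94 − 94 = 0.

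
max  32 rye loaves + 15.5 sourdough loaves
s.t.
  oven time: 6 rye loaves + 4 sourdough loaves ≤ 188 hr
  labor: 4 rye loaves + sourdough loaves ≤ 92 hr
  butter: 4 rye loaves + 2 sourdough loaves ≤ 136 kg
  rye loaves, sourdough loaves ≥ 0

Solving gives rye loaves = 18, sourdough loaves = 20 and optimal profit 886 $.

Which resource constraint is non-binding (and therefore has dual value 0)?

butter

oven time: 188/188 (binding)
labor: 92/92 (binding)
butter: 112/136 (slack 24)
By complementary slackness, a constraint with positive slack has shadow price 0 → butter.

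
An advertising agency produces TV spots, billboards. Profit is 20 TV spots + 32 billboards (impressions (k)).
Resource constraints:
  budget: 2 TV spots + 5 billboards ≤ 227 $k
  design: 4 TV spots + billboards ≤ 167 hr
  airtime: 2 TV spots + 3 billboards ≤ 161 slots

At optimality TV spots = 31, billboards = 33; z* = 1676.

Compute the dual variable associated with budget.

At the optimum: budget uses 227 of 227 (binding); design uses 157 of 167 (slack = 10); airtime uses 161 of 161 (binding).
By complementary slackness, y = 0 for the non-binding constraint.
From A_Bᵀ y = c: 2·y_budget + 2·y_airtime = 20; 5·y_budget + 3·y_airtime = 32.
This yields shadow prices y_budget = 1, y_airtime = 9.
Shadow price of budget = 1.

1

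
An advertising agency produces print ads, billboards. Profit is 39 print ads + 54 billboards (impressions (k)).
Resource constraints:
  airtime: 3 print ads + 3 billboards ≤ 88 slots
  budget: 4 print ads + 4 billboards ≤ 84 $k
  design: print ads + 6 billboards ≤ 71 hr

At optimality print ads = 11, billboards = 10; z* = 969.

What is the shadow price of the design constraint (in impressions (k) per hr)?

Binding: budget and design. Non-binding: airtime (25 unused).
Since airtime is not tight, its dual is 0.
The binding rows give the dual system: 4·y_budget + 1·y_design = 39 and 4·y_budget + 6·y_design = 54.
Solving: y_budget = 9, y_design = 3.
Shadow price of design = 3.

3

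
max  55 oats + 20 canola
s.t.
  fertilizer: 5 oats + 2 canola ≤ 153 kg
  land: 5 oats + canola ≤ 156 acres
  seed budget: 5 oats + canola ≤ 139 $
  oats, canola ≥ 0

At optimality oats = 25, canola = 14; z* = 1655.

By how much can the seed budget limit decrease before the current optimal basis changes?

Binding constraints: fertilizer, seed budget. The basis is B = [[5,2],[5,1]] with det -5.
Per unit decrease in seed budget, x* moves by d = (-0.4, 1).
The basis stays optimal until oats reaches 0; allowable decrease = 62.5 $.

62.5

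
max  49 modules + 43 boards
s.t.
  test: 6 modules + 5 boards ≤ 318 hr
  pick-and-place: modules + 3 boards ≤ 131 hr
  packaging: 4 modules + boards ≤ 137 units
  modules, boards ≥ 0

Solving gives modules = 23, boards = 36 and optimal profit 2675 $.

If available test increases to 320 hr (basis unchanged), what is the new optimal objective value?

At the optimum: test uses 318 of 318 (binding); pick-and-place uses 131 of 131 (binding); packaging uses 128 of 137 (slack = 9).
Slack constraints have shadow price 0 (complementary slackness).
The binding rows give the dual system: 6·y_test + 1·y_pick-and-place = 49 and 5·y_test + 3·y_pick-and-place = 43.
This yields shadow prices y_test = 8, y_pick-and-place = 1.
Δz = y_test·Δb = 8 × (2) = 16, so new z* = 2675 + 16 = 2691.

2691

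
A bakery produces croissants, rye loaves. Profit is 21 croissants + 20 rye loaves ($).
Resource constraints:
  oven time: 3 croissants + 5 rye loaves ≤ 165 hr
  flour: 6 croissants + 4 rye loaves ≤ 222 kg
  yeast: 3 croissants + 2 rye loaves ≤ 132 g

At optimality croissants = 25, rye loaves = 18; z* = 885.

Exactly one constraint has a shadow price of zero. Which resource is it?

yeast

oven time: 165/165 (binding)
flour: 222/222 (binding)
yeast: 111/132 (slack 21)
By complementary slackness, a constraint with positive slack has shadow price 0 → yeast.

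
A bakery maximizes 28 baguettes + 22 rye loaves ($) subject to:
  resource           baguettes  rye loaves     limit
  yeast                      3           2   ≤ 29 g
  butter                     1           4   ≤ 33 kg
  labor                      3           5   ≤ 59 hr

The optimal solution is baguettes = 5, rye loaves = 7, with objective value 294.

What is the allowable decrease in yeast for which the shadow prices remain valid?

Binding constraints: yeast, butter. The basis is B = [[3,2],[1,4]] with det 10.
Per unit decrease in yeast, x* moves by d = (-0.4, 0.1).
The basis stays optimal until baguettes reaches 0; allowable decrease = 12.5 g.

12.5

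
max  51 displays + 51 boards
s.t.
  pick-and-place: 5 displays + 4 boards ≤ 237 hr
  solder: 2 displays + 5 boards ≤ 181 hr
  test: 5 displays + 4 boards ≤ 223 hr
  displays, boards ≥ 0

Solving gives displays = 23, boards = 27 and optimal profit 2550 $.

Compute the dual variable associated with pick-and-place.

Check each constraint at x*: pick-and-place 223/237 (slack 14); solder 181/181 (tight); test 223/223 (tight).
By complementary slackness, y = 0 for the non-binding constraint.
The binding rows give the dual system: 2·y_solder + 5·y_test = 51 and 5·y_solder + 4·y_test = 51.
Solving: y_solder = 3, y_test = 9.
Shadow price of pick-and-place = 0.

0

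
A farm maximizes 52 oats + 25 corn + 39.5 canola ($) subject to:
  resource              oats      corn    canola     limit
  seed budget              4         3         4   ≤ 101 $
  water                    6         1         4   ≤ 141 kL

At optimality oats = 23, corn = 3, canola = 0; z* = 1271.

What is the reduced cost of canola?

-4.5

At the optimum: seed budget uses 101 of 101 (binding); water uses 141 of 141 (binding).
From A_Bᵀ y = c: 4·y_seed budget + 6·y_water = 52; 3·y_seed budget + 1·y_water = 25.
Solving: y_seed budget = 7, y_water = 4.
Reduced cost of canola: c₃ − yᵀa₃ = 39.5 − (7·4 + 4·4) = 39.5 − 44 = -4.5.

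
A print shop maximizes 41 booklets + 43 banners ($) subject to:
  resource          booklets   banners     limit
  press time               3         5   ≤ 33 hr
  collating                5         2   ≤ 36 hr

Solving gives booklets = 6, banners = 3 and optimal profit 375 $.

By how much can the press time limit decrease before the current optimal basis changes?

11.4

Binding constraints: press time, collating. The basis is B = [[3,5],[5,2]] with det -19.
Per unit decrease in press time, x* moves by d = (0.1053, -0.2632).
The basis stays optimal until banners reaches 0; allowable decrease = 11.4 hr.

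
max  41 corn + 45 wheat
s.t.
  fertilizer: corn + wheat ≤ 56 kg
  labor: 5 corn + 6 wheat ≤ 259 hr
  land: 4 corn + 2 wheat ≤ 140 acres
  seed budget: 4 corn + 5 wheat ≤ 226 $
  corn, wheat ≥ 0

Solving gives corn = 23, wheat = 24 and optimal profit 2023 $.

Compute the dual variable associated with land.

1.5

Binding: labor and land. Non-binding: fertilizer (9 unused), seed budget (14 unused).
Slack constraints have shadow price 0 (complementary slackness).
From A_Bᵀ y = c: 5·y_labor + 4·y_land = 41; 6·y_labor + 2·y_land = 45.
Solving: y_labor = 7, y_land = 1.5.
Shadow price of land = 1.5.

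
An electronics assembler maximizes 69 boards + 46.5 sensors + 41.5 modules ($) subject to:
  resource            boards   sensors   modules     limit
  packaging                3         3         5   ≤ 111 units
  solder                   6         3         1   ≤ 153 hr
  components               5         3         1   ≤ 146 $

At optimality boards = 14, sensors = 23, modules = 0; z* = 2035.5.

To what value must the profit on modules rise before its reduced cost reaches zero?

Binding: packaging and solder. Non-binding: components (7 unused).
Since components is not tight, its dual is 0.
From A_Bᵀ y = c: 3·y_packaging + 6·y_solder = 69; 3·y_packaging + 3·y_solder = 46.5.
This yields shadow prices y_packaging = 8, y_solder = 7.5.
modules enters the basis when its profit ≥ yᵀa₃ = 8·5 + 7.5·1 = 47.5.

47.5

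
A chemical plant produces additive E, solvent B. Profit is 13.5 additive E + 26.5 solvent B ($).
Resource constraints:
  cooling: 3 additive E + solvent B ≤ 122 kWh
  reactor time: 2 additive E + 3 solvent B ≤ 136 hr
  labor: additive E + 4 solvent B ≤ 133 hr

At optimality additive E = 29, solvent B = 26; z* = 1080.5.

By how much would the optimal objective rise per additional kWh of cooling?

0

Binding: reactor time and labor. Non-binding: cooling (9 unused).
Since cooling is not tight, its dual is 0.
From A_Bᵀ y = c: 2·y_reactor time + 1·y_labor = 13.5; 3·y_reactor time + 4·y_labor = 26.5.
→ y_reactor time = 5.5 and y_labor = 2.5.
Shadow price of cooling = 0.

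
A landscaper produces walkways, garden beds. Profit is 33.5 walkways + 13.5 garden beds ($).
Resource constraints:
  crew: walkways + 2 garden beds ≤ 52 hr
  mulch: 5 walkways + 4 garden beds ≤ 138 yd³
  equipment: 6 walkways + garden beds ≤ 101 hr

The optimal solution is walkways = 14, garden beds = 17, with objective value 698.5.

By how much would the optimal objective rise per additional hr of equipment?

At the optimum: crew uses 48 of 52 (slack = 4); mulch uses 138 of 138 (binding); equipment uses 101 of 101 (binding).
Since crew is not tight, its dual is 0.
The binding rows give the dual system: 5·y_mulch + 6·y_equipment = 33.5 and 4·y_mulch + 1·y_equipment = 13.5.
Solving: y_mulch = 2.5, y_equipment = 3.5.
Shadow price of equipment = 3.5.

3.5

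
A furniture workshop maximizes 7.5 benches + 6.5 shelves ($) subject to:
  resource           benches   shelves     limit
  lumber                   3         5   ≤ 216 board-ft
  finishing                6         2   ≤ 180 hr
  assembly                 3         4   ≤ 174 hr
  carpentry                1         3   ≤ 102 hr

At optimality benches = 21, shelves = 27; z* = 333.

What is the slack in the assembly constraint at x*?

assembly used = 3·21 + 4·27 = 171; slack = 174 − 171 = 3.

3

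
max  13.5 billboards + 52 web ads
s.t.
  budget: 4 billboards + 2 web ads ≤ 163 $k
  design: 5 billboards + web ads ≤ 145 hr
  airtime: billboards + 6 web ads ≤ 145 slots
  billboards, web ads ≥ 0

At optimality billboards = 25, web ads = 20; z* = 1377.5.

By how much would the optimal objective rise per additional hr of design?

1

Binding: design and airtime. Non-binding: budget (23 unused).
Since budget is not tight, its dual is 0.
From A_Bᵀ y = c: 5·y_design + 1·y_airtime = 13.5; 1·y_design + 6·y_airtime = 52.
Solving: y_design = 1, y_airtime = 8.5.
Shadow price of design = 1.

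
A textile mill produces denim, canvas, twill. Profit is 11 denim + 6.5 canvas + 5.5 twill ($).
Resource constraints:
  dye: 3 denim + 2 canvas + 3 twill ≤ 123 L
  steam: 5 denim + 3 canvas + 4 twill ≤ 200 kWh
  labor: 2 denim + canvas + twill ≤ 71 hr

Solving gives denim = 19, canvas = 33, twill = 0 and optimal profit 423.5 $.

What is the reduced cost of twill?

At the optimum: dye uses 123 of 123 (binding); steam uses 194 of 200 (slack = 6); labor uses 71 of 71 (binding).
By complementary slackness, y = 0 for the non-binding constraint.
The binding rows give the dual system: 3·y_dye + 2·y_labor = 11 and 2·y_dye + 1·y_labor = 6.5.
→ y_dye = 2 and y_labor = 2.5.
Reduced cost of twill: c₃ − yᵀa₃ = 5.5 − (2·3 + 2.5·1) = 5.5 − 8.5 = -3.

-3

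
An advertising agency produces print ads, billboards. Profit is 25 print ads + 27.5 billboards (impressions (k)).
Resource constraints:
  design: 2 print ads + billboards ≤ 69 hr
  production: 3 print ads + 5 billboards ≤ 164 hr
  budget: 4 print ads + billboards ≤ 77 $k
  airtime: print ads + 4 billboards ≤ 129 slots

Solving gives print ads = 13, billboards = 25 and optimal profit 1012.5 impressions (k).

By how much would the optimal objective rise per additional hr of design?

At the optimum: design uses 51 of 69 (slack = 18); production uses 164 of 164 (binding); budget uses 77 of 77 (binding); airtime uses 113 of 129 (slack = 16).
Since design, airtime are not tight, their duals are 0.
The binding rows give the dual system: 3·y_production + 4·y_budget = 25 and 5·y_production + 1·y_budget = 27.5.
→ y_production = 5 and y_budget = 2.5.
Shadow price of design = 0.

0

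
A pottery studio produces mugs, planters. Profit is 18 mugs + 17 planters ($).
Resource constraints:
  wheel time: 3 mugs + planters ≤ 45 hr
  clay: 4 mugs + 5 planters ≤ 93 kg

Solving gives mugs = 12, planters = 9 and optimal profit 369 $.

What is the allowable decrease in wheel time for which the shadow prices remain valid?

Binding constraints: wheel time, clay. The basis is B = [[3,1],[4,5]] with det 11.
Per unit decrease in wheel time, x* moves by d = (-0.4545, 0.3636).
The basis stays optimal until mugs reaches 0; allowable decrease = 26.4 hr.

26.4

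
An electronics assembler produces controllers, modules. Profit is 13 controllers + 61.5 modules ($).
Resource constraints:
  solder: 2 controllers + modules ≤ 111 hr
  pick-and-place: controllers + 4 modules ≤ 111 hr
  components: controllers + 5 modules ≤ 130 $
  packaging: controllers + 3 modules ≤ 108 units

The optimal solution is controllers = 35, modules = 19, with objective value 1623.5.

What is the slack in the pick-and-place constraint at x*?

0

pick-and-place used = 1·35 + 4·19 = 111; slack = 111 − 111 = 0.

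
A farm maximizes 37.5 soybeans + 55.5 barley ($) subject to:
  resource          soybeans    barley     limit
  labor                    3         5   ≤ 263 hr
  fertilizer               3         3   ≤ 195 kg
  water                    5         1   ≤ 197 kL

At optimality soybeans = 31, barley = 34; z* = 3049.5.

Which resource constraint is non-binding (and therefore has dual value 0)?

labor: 263/263 (binding)
fertilizer: 195/195 (binding)
water: 189/197 (slack 8)
By complementary slackness, a constraint with positive slack has shadow price 0 → water.

water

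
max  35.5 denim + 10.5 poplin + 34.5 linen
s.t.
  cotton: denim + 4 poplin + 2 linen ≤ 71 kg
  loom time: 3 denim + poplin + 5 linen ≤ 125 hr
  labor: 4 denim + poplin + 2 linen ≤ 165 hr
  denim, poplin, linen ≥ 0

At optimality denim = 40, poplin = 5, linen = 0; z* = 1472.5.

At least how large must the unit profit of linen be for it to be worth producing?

Binding: loom time and labor. Non-binding: cotton (11 unused).
By complementary slackness, y = 0 for the non-binding constraint.
Dual feasibility on the basic columns requires 3·y_loom time + 4·y_labor = 35.5, 1·y_loom time + 1·y_labor = 10.5.
This yields shadow prices y_loom time = 6.5, y_labor = 4.
linen enters the basis when its profit ≥ yᵀa₃ = 6.5·5 + 4·2 = 40.5.

40.5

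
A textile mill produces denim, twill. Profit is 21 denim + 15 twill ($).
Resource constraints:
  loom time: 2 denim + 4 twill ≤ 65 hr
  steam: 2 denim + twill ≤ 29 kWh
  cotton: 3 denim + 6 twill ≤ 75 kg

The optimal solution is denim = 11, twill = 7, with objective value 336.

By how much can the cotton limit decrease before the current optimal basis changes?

31.5

Binding constraints: steam, cotton. The basis is B = [[2,1],[3,6]] with det 9.
Per unit decrease in cotton, x* moves by d = (0.1111, -0.2222).
The basis stays optimal until twill reaches 0; allowable decrease = 31.5 kg.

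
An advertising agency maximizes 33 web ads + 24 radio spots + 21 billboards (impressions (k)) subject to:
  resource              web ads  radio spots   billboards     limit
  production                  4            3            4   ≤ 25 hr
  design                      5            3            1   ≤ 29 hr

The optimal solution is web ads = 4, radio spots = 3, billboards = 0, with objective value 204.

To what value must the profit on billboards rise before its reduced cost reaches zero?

29

Check each constraint at x*: production 25/25 (tight); design 29/29 (tight).
From A_Bᵀ y = c: 4·y_production + 5·y_design = 33; 3·y_production + 3·y_design = 24.
Solving: y_production = 7, y_design = 1.
billboards enters the basis when its profit ≥ yᵀa₃ = 7·4 + 1·1 = 29.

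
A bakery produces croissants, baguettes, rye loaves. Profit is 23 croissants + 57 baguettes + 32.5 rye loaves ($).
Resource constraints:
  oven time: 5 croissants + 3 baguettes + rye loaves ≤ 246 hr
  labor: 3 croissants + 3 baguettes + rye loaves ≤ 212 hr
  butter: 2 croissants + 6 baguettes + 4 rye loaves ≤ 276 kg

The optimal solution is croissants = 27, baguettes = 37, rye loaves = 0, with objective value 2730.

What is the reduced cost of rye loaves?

At the optimum: oven time uses 246 of 246 (binding); labor uses 192 of 212 (slack = 20); butter uses 276 of 276 (binding).
Slack constraints have shadow price 0 (complementary slackness).
Dual feasibility on the basic columns requires 5·y_oven time + 2·y_butter = 23, 3·y_oven time + 6·y_butter = 57.
This yields shadow prices y_oven time = 1, y_butter = 9.
Reduced cost of rye loaves: c₃ − yᵀa₃ = 32.5 − (1·1 + 9·4) = 32.5 − 37 = -4.5.

-4.5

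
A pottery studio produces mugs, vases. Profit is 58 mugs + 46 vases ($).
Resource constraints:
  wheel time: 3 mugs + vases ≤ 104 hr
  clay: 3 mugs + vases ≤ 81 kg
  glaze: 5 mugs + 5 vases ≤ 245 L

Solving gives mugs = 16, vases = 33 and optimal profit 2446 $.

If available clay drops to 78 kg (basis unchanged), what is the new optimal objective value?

At the optimum: wheel time uses 81 of 104 (slack = 23); clay uses 81 of 81 (binding); glaze uses 245 of 245 (binding).
By complementary slackness, y = 0 for the non-binding constraint.
Dual feasibility on the basic columns requires 3·y_clay + 5·y_glaze = 58, 1·y_clay + 5·y_glaze = 46.
→ y_clay = 6 and y_glaze = 8.
Δz = y_clay·Δb = 6 × (-3) = -18, so new z* = 2446 − 18 = 2428.

2428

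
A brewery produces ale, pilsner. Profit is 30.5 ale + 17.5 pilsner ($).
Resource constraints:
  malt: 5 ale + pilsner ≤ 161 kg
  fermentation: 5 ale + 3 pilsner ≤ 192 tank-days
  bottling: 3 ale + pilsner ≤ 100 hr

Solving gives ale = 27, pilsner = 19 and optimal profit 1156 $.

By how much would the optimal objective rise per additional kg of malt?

0

Binding: fermentation and bottling. Non-binding: malt (7 unused).
Since malt is not tight, its dual is 0.
The binding rows give the dual system: 5·y_fermentation + 3·y_bottling = 30.5 and 3·y_fermentation + 1·y_bottling = 17.5.
Solving: y_fermentation = 5.5, y_bottling = 1.
Shadow price of malt = 0.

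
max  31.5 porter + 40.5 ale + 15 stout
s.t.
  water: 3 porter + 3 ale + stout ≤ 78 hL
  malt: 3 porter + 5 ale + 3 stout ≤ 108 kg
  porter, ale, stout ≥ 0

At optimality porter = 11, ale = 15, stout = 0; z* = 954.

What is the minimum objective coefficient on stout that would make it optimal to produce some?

19.5

Both water and malt are binding at x*.
Dual feasibility on the basic columns requires 3·y_water + 3·y_malt = 31.5, 3·y_water + 5·y_malt = 40.5.
Solving: y_water = 6, y_malt = 4.5.
stout enters the basis when its profit ≥ yᵀa₃ = 6·1 + 4.5·3 = 19.5.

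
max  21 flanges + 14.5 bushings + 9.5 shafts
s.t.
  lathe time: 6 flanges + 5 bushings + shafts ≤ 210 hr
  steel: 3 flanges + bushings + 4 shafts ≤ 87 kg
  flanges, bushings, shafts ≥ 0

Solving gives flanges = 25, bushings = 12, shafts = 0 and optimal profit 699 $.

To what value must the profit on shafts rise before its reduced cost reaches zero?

Check each constraint at x*: lathe time 210/210 (tight); steel 87/87 (tight).
From A_Bᵀ y = c: 6·y_lathe time + 3·y_steel = 21; 5·y_lathe time + 1·y_steel = 14.5.
→ y_lathe time = 2.5 and y_steel = 2.
shafts enters the basis when its profit ≥ yᵀa₃ = 2.5·1 + 2·4 = 10.5.

10.5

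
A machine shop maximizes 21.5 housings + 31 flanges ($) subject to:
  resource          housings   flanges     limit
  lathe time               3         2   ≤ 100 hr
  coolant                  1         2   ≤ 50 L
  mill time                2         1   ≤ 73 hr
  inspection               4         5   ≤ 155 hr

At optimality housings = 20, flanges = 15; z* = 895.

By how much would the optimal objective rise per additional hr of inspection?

4

At the optimum: lathe time uses 90 of 100 (slack = 10); coolant uses 50 of 50 (binding); mill time uses 55 of 73 (slack = 18); inspection uses 155 of 155 (binding).
By complementary slackness, y = 0 for the non-binding constraints.
From A_Bᵀ y = c: 1·y_coolant + 4·y_inspection = 21.5; 2·y_coolant + 5·y_inspection = 31.
This yields shadow prices y_coolant = 5.5, y_inspection = 4.
Shadow price of inspection = 4.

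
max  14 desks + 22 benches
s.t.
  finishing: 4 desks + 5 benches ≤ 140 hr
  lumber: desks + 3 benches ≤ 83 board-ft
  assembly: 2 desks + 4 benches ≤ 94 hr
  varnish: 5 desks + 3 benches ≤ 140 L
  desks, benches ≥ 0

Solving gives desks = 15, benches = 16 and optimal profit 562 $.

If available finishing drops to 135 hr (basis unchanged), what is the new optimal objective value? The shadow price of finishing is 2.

552

Δb = -5, so new z* = 562 + (2)·(-5) = 562 − 10 = 552.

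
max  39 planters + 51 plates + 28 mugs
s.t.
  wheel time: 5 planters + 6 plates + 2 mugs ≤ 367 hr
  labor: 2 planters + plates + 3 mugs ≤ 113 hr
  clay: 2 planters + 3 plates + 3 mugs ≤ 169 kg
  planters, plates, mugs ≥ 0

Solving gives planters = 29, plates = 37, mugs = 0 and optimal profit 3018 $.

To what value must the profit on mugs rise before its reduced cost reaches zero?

At the optimum: wheel time uses 367 of 367 (binding); labor uses 95 of 113 (slack = 18); clay uses 169 of 169 (binding).
Since labor is not tight, its dual is 0.
The binding rows give the dual system: 5·y_wheel time + 2·y_clay = 39 and 6·y_wheel time + 3·y_clay = 51.
This yields shadow prices y_wheel time = 5, y_clay = 7.
mugs enters the basis when its profit ≥ yᵀa₃ = 5·2 + 7·3 = 31.

31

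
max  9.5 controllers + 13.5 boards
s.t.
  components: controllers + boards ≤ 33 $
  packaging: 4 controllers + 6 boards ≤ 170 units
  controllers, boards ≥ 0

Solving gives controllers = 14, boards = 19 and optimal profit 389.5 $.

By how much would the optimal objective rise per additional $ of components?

1.5

Both components and packaging are binding at x*.
The binding rows give the dual system: 1·y_components + 4·y_packaging = 9.5 and 1·y_components + 6·y_packaging = 13.5.
Solving: y_components = 1.5, y_packaging = 2.
Shadow price of components = 1.5.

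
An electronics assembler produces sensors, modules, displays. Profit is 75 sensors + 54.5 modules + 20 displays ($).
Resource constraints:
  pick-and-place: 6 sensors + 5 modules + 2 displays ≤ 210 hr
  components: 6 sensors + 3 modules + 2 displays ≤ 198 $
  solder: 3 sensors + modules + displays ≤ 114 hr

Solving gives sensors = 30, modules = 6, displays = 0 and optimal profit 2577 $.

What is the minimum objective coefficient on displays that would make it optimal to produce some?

25

Binding: pick-and-place and components. Non-binding: solder (18 unused).
By complementary slackness, y = 0 for the non-binding constraint.
The binding rows give the dual system: 6·y_pick-and-place + 6·y_components = 75 and 5·y_pick-and-place + 3·y_components = 54.5.
Solving: y_pick-and-place = 8.5, y_components = 4.
displays enters the basis when its profit ≥ yᵀa₃ = 8.5·2 + 4·2 = 25.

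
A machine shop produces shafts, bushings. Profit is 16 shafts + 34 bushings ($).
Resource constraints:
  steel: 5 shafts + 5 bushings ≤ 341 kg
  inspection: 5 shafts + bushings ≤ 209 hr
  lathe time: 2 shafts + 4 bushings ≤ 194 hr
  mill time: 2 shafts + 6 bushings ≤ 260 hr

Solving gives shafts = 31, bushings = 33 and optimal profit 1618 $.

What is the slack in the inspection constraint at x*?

21

inspection used = 5·31 + 1·33 = 188; slack = 209 − 188 = 21.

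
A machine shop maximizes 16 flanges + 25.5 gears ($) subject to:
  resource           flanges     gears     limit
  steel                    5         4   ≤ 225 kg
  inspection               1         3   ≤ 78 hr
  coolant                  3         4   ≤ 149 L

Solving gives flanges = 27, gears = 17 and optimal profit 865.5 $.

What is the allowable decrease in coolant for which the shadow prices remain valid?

45

Binding constraints: inspection, coolant. The basis is B = [[1,3],[3,4]] with det -5.
Per unit decrease in coolant, x* moves by d = (-0.6, 0.2).
The basis stays optimal until flanges reaches 0; allowable decrease = 45 L.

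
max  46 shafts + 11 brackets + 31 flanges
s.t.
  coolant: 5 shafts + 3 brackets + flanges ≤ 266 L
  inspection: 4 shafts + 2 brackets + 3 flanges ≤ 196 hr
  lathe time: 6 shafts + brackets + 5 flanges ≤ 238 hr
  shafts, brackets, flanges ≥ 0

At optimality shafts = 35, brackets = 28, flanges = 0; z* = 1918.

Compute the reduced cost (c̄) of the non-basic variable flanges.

Check each constraint at x*: coolant 259/266 (slack 7); inspection 196/196 (tight); lathe time 238/238 (tight).
By complementary slackness, y = 0 for the non-binding constraint.
Dual feasibility on the basic columns requires 4·y_inspection + 6·y_lathe time = 46, 2·y_inspection + 1·y_lathe time = 11.
Solving: y_inspection = 2.5, y_lathe time = 6.
Reduced cost of flanges: c₃ − yᵀa₃ = 31 − (2.5·3 + 6·5) = 31 − 37.5 = -6.5.

-6.5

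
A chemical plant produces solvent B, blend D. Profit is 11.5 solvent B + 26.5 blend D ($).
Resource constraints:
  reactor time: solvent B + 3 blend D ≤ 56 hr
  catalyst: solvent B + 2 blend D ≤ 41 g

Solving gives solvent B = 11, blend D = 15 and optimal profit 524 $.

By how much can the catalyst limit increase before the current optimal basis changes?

15

Binding constraints: reactor time, catalyst. The basis is B = [[1,3],[1,2]] with det -1.
Per unit increase in catalyst, x* moves by d = (3, -1).
The basis stays optimal until blend D reaches 0; allowable increase = 15 g.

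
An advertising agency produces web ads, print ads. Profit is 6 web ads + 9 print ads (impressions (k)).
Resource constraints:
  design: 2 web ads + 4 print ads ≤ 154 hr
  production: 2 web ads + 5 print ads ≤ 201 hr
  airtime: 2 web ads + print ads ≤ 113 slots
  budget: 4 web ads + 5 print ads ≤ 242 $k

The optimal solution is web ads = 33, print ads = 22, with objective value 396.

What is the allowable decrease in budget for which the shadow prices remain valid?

Binding constraints: design, budget. The basis is B = [[2,4],[4,5]] with det -6.
Per unit decrease in budget, x* moves by d = (-0.6667, 0.3333).
The basis stays optimal until web ads reaches 0; allowable decrease = 49.5 $k.

49.5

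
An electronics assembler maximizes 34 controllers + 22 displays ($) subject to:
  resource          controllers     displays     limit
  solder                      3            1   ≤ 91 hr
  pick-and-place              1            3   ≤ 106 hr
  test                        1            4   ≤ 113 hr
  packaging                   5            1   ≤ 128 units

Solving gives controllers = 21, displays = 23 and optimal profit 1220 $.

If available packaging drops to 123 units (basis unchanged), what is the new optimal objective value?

Binding: test and packaging. Non-binding: solder (5 unused), pick-and-place (16 unused).
By complementary slackness, y = 0 for the non-binding constraints.
Dual feasibility on the basic columns requires 1·y_test + 5·y_packaging = 34, 4·y_test + 1·y_packaging = 22.
Solving: y_test = 4, y_packaging = 6.
Δz = y_packaging·Δb = 6 × (-5) = -30, so new z* = 1220 − 30 = 1190.

1190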